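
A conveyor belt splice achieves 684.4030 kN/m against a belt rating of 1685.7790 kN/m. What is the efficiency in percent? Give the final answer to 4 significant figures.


Eff = 684.4030 / 1685.7790 * 100
Eff = 40.60 %


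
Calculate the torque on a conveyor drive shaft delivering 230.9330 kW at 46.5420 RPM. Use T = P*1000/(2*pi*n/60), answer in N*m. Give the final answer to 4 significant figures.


omega = 2*pi*46.5420/60 = 4.87387 rad/s
T = 230.9330*1000 / 4.87387
T = 47380 N*m


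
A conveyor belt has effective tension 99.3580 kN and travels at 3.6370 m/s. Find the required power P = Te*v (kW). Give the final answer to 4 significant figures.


P = Te * v = 99.3580 * 3.6370
P = 361.4 kW


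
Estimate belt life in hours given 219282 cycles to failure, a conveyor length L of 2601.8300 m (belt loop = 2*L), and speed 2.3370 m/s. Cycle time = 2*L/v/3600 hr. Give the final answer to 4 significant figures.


cycle_time = 2 * 2601.8300 / 2.3370 / 3600 = 0.618511 hr
life = 219282 * 0.618511 = 135600 hours


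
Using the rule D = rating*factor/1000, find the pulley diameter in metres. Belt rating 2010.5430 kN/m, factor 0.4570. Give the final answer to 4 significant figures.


D = 2010.5430 * 0.4570 / 1000
D = 0.9188 m


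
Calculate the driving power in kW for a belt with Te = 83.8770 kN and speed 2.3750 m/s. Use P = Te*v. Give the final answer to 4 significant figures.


P = Te * v = 83.8770 * 2.3750
P = 199.2 kW


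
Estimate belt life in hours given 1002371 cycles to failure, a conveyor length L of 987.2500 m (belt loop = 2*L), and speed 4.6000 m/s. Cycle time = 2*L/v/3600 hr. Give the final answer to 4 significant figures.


cycle_time = 2 * 987.2500 / 4.6000 / 3600 = 0.119233 hr
life = 1002371 * 0.119233 = 119500 hours


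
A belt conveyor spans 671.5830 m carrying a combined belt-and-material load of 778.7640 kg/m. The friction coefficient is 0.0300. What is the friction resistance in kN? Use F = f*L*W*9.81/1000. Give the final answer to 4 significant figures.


F = 0.0300 * 671.5830 * 778.7640 * 9.81 / 1000
F = 153.9 kN


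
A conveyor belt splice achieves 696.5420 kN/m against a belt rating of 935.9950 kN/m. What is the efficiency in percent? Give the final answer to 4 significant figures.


Eff = 696.5420 / 935.9950 * 100
Eff = 74.42 %


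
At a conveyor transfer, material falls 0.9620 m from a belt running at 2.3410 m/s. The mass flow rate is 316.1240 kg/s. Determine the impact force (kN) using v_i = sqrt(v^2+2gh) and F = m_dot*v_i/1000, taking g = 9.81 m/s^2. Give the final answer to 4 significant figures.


v_i = sqrt(2.3410^2 + 2*9.81*0.9620) = 4.93505 m/s
F = 316.1240 * 4.93505 / 1000
F = 1.560 kN


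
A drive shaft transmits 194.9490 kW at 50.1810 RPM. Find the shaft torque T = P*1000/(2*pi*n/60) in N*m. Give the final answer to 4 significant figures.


omega = 2*pi*50.1810/60 = 5.25494 rad/s
T = 194.9490*1000 / 5.25494
T = 37100 N*m


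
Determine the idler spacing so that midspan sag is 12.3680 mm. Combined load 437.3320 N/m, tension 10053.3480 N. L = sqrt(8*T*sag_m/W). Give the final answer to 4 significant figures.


sag = 12.3680/1000 = 0.012368 m
L = sqrt(8 * 10053.3480 * 0.012368 / 437.3320)
L = 1.508 m


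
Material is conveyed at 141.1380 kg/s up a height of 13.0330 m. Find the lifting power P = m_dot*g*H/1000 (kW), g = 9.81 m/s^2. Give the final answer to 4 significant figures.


P = 141.1380 * 9.81 * 13.0330 / 1000
P = 18.05 kW


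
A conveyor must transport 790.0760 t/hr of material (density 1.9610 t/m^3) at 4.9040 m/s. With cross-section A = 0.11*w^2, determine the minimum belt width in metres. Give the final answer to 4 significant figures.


A_req = 790.0760 / (4.9040 * 1.9610 * 3600) = 0.0228212 m^2
w = sqrt(0.0228212 / 0.11)
w = 0.4555 m


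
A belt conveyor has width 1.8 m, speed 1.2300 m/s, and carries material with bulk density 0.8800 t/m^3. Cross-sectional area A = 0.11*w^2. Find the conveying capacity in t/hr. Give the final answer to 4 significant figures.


A = 0.11 * 1.8^2 = 0.3564 m^2
C = 0.3564 * 1.2300 * 0.8800 * 3600
C = 1389 t/hr


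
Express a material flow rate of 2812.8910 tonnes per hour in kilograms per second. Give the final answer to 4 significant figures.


m_dot = 2812.8910 * 1000 / 3600
m_dot = 781.4 kg/s


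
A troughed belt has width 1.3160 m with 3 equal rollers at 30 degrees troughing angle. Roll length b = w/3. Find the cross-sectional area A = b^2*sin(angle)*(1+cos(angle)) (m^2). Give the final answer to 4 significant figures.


b = 1.3160/3 = 0.438667 m
A = 0.438667^2 * sin(30 deg) * (1 + cos(30 deg))
A = 0.1795 m^2


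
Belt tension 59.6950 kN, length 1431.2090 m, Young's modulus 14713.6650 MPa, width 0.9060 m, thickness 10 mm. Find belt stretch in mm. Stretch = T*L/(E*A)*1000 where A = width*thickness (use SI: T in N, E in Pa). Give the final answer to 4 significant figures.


A = 0.9060 * 0.01 = 0.00906 m^2
Stretch = 59.6950*1000 * 1431.2090 / (14713.6650e6 * 0.00906) * 1000
Stretch = 640.9 mm


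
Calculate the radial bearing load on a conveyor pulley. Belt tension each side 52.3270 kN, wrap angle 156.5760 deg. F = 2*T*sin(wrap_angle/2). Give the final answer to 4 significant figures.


F = 2 * 52.3270 * sin(156.5760/2 deg)
F = 102.5 kN


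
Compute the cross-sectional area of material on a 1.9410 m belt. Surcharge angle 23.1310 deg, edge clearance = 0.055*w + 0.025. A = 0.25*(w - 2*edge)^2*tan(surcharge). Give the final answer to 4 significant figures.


edge = 0.055*1.9410 + 0.025 = 0.131755 m
ew = 1.9410 - 2*0.131755 = 1.67749 m
A = 0.25 * 1.67749^2 * tan(23.1310 deg)
A = 0.3005 m^2


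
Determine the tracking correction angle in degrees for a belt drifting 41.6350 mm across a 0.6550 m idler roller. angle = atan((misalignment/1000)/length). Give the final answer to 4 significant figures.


misalign_m = 41.6350 / 1000 = 0.041635 m
angle = atan(0.041635 / 0.6550)
angle = 3.637 deg


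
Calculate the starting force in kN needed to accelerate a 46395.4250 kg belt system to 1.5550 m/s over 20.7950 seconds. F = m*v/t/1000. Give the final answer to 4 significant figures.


F = 46395.4250 * 1.5550 / 20.7950 / 1000
F = 3.469 kN


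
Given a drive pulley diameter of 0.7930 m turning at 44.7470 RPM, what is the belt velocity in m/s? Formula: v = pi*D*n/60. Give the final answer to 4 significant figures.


v = pi * 0.7930 * 44.7470 / 60
v = 1.858 m/s


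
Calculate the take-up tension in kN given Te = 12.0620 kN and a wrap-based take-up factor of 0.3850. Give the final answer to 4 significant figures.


T_tu = 12.0620 * 0.3850
T_tu = 4.644 kN


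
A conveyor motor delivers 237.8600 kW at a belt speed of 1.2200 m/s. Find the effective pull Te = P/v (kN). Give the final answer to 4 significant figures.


Te = P / v = 237.8600 / 1.2200
Te = 195.0 kN


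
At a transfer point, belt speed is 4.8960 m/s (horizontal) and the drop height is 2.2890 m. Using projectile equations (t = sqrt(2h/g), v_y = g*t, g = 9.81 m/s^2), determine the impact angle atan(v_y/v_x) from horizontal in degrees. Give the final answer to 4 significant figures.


t = sqrt(2*2.2890/9.81) = 0.68313 s
v_y = 9.81 * 0.68313 = 6.70151 m/s
angle = atan(6.70151 / 4.8960) = 53.85 deg


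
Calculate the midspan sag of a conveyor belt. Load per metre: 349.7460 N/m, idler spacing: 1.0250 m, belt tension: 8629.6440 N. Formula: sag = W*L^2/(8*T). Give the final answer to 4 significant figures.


sag = 349.7460 * 1.0250^2 / (8 * 8629.6440)
sag = 0.005323 m


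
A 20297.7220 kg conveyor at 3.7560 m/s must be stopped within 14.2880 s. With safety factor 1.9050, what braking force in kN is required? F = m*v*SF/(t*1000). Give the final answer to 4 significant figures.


F = 20297.7220 * 3.7560 / 14.2880 * 1.9050 / 1000
F = 10.16 kN


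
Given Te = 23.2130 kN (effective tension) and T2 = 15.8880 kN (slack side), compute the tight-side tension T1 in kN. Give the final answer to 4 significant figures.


T1 = Te + T2 = 23.2130 + 15.8880
T1 = 39.10 kN


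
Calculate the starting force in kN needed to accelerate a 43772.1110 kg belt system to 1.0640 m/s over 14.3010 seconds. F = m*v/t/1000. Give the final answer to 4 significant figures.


F = 43772.1110 * 1.0640 / 14.3010 / 1000
F = 3.257 kN


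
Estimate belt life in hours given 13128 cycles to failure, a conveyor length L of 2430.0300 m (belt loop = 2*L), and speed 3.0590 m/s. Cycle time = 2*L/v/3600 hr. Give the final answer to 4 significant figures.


cycle_time = 2 * 2430.0300 / 3.0590 / 3600 = 0.441326 hr
life = 13128 * 0.441326 = 5794 hours


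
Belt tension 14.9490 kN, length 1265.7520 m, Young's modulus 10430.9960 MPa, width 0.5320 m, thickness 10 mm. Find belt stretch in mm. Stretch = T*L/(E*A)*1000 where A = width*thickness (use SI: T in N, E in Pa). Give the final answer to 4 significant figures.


A = 0.5320 * 0.01 = 0.00532 m^2
Stretch = 14.9490*1000 * 1265.7520 / (10430.9960e6 * 0.00532) * 1000
Stretch = 341.0 mm


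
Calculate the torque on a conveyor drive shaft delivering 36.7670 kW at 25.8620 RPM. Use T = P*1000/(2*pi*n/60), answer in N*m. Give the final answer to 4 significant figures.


omega = 2*pi*25.8620/60 = 2.70826 rad/s
T = 36.7670*1000 / 2.70826
T = 13580 N*m


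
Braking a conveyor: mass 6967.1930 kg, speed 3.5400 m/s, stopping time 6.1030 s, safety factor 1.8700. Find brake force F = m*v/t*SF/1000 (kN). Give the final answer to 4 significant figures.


F = 6967.1930 * 3.5400 / 6.1030 * 1.8700 / 1000
F = 7.557 kN


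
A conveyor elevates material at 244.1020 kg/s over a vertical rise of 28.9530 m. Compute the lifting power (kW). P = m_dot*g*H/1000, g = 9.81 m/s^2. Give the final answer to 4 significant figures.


P = 244.1020 * 9.81 * 28.9530 / 1000
P = 69.33 kW


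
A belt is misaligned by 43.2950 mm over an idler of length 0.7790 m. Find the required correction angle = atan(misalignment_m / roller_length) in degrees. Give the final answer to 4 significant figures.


misalign_m = 43.2950 / 1000 = 0.043295 m
angle = atan(0.043295 / 0.7790)
angle = 3.181 deg


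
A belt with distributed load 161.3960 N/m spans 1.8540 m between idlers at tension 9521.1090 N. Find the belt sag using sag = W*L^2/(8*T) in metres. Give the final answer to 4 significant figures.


sag = 161.3960 * 1.8540^2 / (8 * 9521.1090)
sag = 0.007283 m


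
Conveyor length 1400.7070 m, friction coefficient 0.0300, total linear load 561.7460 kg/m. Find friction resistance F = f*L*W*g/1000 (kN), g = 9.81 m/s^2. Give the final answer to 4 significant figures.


F = 0.0300 * 1400.7070 * 561.7460 * 9.81 / 1000
F = 231.6 kN


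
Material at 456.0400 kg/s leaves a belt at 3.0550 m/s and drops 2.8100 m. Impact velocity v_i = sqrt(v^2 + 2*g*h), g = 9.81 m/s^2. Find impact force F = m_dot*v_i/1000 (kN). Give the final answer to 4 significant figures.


v_i = sqrt(3.0550^2 + 2*9.81*2.8100) = 8.02902 m/s
F = 456.0400 * 8.02902 / 1000
F = 3.662 kN


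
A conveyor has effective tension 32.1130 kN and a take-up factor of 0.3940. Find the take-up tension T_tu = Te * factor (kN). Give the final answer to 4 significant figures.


T_tu = 32.1130 * 0.3940
T_tu = 12.65 kN


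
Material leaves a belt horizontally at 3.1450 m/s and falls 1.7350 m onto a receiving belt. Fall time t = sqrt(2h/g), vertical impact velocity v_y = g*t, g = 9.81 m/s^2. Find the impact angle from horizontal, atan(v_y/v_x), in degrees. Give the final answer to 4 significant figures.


t = sqrt(2*1.7350/9.81) = 0.594744 s
v_y = 9.81 * 0.594744 = 5.83444 m/s
angle = atan(5.83444 / 3.1450) = 61.67 deg


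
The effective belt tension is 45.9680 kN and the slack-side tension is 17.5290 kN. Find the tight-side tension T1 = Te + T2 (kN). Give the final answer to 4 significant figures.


T1 = Te + T2 = 45.9680 + 17.5290
T1 = 63.50 kN


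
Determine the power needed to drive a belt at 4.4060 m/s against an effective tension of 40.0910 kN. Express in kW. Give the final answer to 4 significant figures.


P = Te * v = 40.0910 * 4.4060
P = 176.6 kW


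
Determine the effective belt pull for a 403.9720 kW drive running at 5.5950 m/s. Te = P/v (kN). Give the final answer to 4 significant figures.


Te = P / v = 403.9720 / 5.5950
Te = 72.20 kN


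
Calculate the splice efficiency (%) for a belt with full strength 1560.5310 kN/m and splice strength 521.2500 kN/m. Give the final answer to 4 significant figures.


Eff = 521.2500 / 1560.5310 * 100
Eff = 33.40 %


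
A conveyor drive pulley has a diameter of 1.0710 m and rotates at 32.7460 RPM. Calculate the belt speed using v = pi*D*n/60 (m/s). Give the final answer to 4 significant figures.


v = pi * 1.0710 * 32.7460 / 60
v = 1.836 m/s


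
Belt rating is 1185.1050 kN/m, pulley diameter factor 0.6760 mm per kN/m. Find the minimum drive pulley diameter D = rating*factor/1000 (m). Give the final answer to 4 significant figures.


D = 1185.1050 * 0.6760 / 1000
D = 0.8011 m


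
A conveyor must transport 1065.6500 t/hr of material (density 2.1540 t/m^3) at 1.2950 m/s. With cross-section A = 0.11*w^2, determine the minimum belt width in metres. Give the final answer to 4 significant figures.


A_req = 1065.6500 / (1.2950 * 2.1540 * 3600) = 0.10612 m^2
w = sqrt(0.10612 / 0.11)
w = 0.9822 m


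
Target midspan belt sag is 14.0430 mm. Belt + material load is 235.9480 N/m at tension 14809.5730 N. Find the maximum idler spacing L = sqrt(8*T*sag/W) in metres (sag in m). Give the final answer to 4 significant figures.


sag = 14.0430/1000 = 0.014043 m
L = sqrt(8 * 14809.5730 * 0.014043 / 235.9480)
L = 2.655 m


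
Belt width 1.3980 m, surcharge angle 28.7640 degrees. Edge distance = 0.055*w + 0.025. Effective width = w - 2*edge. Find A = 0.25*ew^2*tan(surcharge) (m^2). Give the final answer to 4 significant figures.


edge = 0.055*1.3980 + 0.025 = 0.10189 m
ew = 1.3980 - 2*0.10189 = 1.19422 m
A = 0.25 * 1.19422^2 * tan(28.7640 deg)
A = 0.1957 m^2


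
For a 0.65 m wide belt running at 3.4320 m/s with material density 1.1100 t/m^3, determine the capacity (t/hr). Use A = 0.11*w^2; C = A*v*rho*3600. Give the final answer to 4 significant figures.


A = 0.11 * 0.65^2 = 0.046475 m^2
C = 0.046475 * 3.4320 * 1.1100 * 3600
C = 637.4 t/hr


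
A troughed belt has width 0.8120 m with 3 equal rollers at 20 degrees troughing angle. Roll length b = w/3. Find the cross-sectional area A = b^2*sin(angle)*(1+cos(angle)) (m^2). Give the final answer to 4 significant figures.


b = 0.8120/3 = 0.270667 m
A = 0.270667^2 * sin(20 deg) * (1 + cos(20 deg))
A = 0.04860 m^2


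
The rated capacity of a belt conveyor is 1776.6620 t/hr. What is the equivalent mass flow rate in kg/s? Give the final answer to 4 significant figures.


m_dot = 1776.6620 * 1000 / 3600
m_dot = 493.5 kg/s


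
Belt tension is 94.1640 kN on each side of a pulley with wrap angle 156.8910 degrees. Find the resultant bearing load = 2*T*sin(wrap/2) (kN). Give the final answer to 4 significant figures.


F = 2 * 94.1640 * sin(156.8910/2 deg)
F = 184.5 kN


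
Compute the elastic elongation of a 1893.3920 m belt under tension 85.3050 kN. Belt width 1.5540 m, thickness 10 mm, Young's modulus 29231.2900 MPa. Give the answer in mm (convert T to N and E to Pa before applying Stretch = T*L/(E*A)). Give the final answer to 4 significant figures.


A = 1.5540 * 0.01 = 0.01554 m^2
Stretch = 85.3050*1000 * 1893.3920 / (29231.2900e6 * 0.01554) * 1000
Stretch = 355.6 mm


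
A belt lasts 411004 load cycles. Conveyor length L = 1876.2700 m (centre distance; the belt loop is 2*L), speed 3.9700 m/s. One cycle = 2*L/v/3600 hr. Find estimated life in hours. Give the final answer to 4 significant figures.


cycle_time = 2 * 1876.2700 / 3.9700 / 3600 = 0.262562 hr
life = 411004 * 0.262562 = 107900 hours


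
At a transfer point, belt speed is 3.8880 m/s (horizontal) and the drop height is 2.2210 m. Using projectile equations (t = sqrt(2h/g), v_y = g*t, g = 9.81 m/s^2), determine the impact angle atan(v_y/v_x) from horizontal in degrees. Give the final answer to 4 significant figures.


t = sqrt(2*2.2210/9.81) = 0.672907 s
v_y = 9.81 * 0.672907 = 6.60122 m/s
angle = atan(6.60122 / 3.8880) = 59.50 deg


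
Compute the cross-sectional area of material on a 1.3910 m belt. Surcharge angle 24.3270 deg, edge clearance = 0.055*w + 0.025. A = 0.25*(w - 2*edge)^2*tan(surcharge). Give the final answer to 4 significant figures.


edge = 0.055*1.3910 + 0.025 = 0.101505 m
ew = 1.3910 - 2*0.101505 = 1.18799 m
A = 0.25 * 1.18799^2 * tan(24.3270 deg)
A = 0.1595 m^2


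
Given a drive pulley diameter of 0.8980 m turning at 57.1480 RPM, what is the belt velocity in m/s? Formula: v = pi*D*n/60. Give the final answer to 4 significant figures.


v = pi * 0.8980 * 57.1480 / 60
v = 2.687 m/s


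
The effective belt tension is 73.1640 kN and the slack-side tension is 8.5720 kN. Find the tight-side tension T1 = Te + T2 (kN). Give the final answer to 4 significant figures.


T1 = Te + T2 = 73.1640 + 8.5720
T1 = 81.74 kN


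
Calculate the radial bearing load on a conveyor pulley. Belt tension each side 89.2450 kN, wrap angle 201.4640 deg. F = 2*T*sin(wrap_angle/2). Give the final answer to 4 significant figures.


F = 2 * 89.2450 * sin(201.4640/2 deg)
F = 175.4 kN


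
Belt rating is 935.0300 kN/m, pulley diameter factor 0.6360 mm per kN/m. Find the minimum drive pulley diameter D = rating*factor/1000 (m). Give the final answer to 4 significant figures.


D = 935.0300 * 0.6360 / 1000
D = 0.5947 m


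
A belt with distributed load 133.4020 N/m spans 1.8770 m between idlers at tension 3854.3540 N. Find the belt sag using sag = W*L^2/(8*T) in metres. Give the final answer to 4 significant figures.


sag = 133.4020 * 1.8770^2 / (8 * 3854.3540)
sag = 0.01524 m


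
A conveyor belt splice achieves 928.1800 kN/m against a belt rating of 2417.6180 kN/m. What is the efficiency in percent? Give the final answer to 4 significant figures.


Eff = 928.1800 / 2417.6180 * 100
Eff = 38.39 %


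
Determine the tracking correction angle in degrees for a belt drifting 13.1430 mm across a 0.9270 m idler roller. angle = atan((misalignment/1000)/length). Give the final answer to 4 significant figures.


misalign_m = 13.1430 / 1000 = 0.013143 m
angle = atan(0.013143 / 0.9270)
angle = 0.8123 deg


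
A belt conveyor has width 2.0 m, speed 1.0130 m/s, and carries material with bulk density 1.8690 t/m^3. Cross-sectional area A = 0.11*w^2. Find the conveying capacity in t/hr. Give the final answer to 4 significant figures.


A = 0.11 * 2.0^2 = 0.44 m^2
C = 0.44 * 1.0130 * 1.8690 * 3600
C = 2999 t/hr


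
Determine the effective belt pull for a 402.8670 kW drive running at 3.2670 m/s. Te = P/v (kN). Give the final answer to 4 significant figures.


Te = P / v = 402.8670 / 3.2670
Te = 123.3 kN


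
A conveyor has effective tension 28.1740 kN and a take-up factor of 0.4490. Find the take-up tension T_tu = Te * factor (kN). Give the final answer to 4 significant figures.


T_tu = 28.1740 * 0.4490
T_tu = 12.65 kN


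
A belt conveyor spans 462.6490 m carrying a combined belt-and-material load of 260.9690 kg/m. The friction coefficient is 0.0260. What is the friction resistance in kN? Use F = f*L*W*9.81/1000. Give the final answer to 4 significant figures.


F = 0.0260 * 462.6490 * 260.9690 * 9.81 / 1000
F = 30.80 kN


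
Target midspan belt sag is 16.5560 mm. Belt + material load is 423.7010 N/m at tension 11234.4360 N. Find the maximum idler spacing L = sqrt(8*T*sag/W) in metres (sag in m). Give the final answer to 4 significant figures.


sag = 16.5560/1000 = 0.016556 m
L = sqrt(8 * 11234.4360 * 0.016556 / 423.7010)
L = 1.874 m


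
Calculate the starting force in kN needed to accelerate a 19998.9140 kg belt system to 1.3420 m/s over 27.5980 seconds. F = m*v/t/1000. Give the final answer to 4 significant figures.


F = 19998.9140 * 1.3420 / 27.5980 / 1000
F = 0.9725 kN


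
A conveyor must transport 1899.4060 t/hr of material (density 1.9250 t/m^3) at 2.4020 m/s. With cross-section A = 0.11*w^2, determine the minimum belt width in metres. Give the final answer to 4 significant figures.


A_req = 1899.4060 / (2.4020 * 1.9250 * 3600) = 0.114107 m^2
w = sqrt(0.114107 / 0.11)
w = 1.018 m


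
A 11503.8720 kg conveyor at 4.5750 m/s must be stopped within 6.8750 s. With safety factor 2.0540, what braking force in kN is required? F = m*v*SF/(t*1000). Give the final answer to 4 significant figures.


F = 11503.8720 * 4.5750 / 6.8750 * 2.0540 / 1000
F = 15.72 kN


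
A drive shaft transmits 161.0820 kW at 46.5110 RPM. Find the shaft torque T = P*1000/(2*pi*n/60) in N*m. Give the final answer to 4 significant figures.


omega = 2*pi*46.5110/60 = 4.87062 rad/s
T = 161.0820*1000 / 4.87062
T = 33070 N*m


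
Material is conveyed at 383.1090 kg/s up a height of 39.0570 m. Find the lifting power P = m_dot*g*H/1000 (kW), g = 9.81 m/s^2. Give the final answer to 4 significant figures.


P = 383.1090 * 9.81 * 39.0570 / 1000
P = 146.8 kW


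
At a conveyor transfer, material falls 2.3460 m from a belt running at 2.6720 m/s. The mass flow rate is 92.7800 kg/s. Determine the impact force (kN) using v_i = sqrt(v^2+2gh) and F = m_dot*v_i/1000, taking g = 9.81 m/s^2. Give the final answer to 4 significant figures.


v_i = sqrt(2.6720^2 + 2*9.81*2.3460) = 7.29165 m/s
F = 92.7800 * 7.29165 / 1000
F = 0.6765 kN


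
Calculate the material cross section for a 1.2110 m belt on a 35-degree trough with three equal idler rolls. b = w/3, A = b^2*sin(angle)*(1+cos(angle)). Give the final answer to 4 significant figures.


b = 1.2110/3 = 0.403667 m
A = 0.403667^2 * sin(35 deg) * (1 + cos(35 deg))
A = 0.1700 m^2


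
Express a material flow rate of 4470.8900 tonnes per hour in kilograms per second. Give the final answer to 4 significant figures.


m_dot = 4470.8900 * 1000 / 3600
m_dot = 1242 kg/s


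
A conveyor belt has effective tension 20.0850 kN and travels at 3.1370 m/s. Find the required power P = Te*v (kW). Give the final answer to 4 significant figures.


P = Te * v = 20.0850 * 3.1370
P = 63.01 kW


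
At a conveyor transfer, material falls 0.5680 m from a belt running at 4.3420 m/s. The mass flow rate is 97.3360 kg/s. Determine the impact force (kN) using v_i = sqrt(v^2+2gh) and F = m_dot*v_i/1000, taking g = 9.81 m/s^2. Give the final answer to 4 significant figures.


v_i = sqrt(4.3420^2 + 2*9.81*0.5680) = 5.47696 m/s
F = 97.3360 * 5.47696 / 1000
F = 0.5331 kN


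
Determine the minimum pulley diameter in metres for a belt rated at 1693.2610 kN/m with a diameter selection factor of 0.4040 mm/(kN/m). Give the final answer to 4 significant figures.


D = 1693.2610 * 0.4040 / 1000
D = 0.6841 m


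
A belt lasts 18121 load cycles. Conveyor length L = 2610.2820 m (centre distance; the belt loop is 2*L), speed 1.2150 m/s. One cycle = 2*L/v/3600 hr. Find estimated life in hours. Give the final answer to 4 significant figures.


cycle_time = 2 * 2610.2820 / 1.2150 / 3600 = 1.19354 hr
life = 18121 * 1.19354 = 21630 hours


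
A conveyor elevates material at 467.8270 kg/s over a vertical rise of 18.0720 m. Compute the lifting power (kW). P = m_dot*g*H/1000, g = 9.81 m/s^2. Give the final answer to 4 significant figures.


P = 467.8270 * 9.81 * 18.0720 / 1000
P = 82.94 kW


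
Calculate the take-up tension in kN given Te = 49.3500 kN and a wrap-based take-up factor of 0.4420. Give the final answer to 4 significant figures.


T_tu = 49.3500 * 0.4420
T_tu = 21.81 kN


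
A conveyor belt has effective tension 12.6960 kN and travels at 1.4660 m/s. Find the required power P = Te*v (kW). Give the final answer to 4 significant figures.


P = Te * v = 12.6960 * 1.4660
P = 18.61 kW


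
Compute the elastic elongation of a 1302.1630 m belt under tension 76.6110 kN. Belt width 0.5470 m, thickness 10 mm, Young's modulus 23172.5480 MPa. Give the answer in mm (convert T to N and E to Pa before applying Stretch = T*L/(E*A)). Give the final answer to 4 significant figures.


A = 0.5470 * 0.01 = 0.00547 m^2
Stretch = 76.6110*1000 * 1302.1630 / (23172.5480e6 * 0.00547) * 1000
Stretch = 787.0 mm


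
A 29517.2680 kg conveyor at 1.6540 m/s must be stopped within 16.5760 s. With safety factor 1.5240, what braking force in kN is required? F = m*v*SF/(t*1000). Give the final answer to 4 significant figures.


F = 29517.2680 * 1.6540 / 16.5760 * 1.5240 / 1000
F = 4.489 kN


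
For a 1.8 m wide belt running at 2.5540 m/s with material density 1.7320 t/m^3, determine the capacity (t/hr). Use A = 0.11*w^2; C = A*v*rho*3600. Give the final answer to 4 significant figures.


A = 0.11 * 1.8^2 = 0.3564 m^2
C = 0.3564 * 2.5540 * 1.7320 * 3600
C = 5676 t/hr


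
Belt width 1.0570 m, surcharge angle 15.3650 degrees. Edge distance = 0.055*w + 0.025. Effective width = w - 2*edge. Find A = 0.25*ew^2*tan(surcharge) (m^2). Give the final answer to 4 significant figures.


edge = 0.055*1.0570 + 0.025 = 0.083135 m
ew = 1.0570 - 2*0.083135 = 0.89073 m
A = 0.25 * 0.89073^2 * tan(15.3650 deg)
A = 0.05450 m^2


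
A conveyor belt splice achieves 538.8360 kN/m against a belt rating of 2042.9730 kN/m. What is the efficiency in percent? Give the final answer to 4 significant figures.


Eff = 538.8360 / 2042.9730 * 100
Eff = 26.38 %


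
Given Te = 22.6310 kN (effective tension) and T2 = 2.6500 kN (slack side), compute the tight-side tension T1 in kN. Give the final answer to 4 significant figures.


T1 = Te + T2 = 22.6310 + 2.6500
T1 = 25.28 kN


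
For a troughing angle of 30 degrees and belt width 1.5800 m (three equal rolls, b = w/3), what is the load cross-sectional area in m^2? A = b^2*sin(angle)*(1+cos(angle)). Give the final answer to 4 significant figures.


b = 1.5800/3 = 0.526667 m
A = 0.526667^2 * sin(30 deg) * (1 + cos(30 deg))
A = 0.2588 m^2


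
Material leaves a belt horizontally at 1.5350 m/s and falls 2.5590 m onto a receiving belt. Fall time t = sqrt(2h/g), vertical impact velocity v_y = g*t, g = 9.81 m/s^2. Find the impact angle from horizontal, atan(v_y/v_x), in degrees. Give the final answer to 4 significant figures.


t = sqrt(2*2.5590/9.81) = 0.722297 s
v_y = 9.81 * 0.722297 = 7.08573 m/s
angle = atan(7.08573 / 1.5350) = 77.78 deg


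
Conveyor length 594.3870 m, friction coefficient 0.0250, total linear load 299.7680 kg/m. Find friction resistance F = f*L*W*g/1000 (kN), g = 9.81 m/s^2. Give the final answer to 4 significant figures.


F = 0.0250 * 594.3870 * 299.7680 * 9.81 / 1000
F = 43.70 kN


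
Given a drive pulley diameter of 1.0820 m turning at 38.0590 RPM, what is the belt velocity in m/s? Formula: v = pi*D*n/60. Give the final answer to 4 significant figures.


v = pi * 1.0820 * 38.0590 / 60
v = 2.156 m/s


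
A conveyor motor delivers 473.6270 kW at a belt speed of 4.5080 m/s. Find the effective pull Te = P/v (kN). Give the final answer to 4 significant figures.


Te = P / v = 473.6270 / 4.5080
Te = 105.1 kN


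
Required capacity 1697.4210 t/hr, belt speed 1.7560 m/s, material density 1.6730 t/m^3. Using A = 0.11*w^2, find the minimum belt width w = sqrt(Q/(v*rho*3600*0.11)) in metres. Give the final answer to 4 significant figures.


A_req = 1697.4210 / (1.7560 * 1.6730 * 3600) = 0.160497 m^2
w = sqrt(0.160497 / 0.11)
w = 1.208 m


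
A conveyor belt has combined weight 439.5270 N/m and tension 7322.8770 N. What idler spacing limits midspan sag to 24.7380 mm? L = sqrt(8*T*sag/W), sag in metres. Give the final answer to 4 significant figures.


sag = 24.7380/1000 = 0.024738 m
L = sqrt(8 * 7322.8770 * 0.024738 / 439.5270)
L = 1.816 m


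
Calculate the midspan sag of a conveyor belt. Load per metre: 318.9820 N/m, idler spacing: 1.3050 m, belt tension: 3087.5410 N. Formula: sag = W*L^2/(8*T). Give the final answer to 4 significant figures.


sag = 318.9820 * 1.3050^2 / (8 * 3087.5410)
sag = 0.02199 m


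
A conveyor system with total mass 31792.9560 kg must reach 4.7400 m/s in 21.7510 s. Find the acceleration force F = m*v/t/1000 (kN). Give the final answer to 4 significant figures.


F = 31792.9560 * 4.7400 / 21.7510 / 1000
F = 6.928 kN


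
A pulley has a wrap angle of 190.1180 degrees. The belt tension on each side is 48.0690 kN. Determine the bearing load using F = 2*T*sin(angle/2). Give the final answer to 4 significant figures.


F = 2 * 48.0690 * sin(190.1180/2 deg)
F = 95.76 kN


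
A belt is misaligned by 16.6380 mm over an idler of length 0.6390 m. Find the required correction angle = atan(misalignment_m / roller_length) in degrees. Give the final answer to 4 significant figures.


misalign_m = 16.6380 / 1000 = 0.016638 m
angle = atan(0.016638 / 0.6390)
angle = 1.492 deg


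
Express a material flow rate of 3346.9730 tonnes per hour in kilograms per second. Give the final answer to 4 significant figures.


m_dot = 3346.9730 * 1000 / 3600
m_dot = 929.7 kg/s


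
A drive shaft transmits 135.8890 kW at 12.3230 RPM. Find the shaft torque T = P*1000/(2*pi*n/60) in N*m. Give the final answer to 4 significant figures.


omega = 2*pi*12.3230/60 = 1.29046 rad/s
T = 135.8890*1000 / 1.29046
T = 105300 N*m


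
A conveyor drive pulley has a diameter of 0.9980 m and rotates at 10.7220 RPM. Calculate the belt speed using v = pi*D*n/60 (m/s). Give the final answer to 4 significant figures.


v = pi * 0.9980 * 10.7220 / 60
v = 0.5603 m/s


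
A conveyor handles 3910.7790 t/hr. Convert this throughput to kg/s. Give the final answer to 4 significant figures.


m_dot = 3910.7790 * 1000 / 3600
m_dot = 1086 kg/s


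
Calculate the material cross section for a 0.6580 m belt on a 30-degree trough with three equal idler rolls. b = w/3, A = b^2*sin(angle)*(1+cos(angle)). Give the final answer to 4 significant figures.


b = 0.6580/3 = 0.219333 m
A = 0.219333^2 * sin(30 deg) * (1 + cos(30 deg))
A = 0.04488 m^2


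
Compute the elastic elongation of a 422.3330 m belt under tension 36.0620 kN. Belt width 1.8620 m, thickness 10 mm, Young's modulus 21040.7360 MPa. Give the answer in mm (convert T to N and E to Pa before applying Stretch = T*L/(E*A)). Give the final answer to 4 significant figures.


A = 1.8620 * 0.01 = 0.01862 m^2
Stretch = 36.0620*1000 * 422.3330 / (21040.7360e6 * 0.01862) * 1000
Stretch = 38.87 mm


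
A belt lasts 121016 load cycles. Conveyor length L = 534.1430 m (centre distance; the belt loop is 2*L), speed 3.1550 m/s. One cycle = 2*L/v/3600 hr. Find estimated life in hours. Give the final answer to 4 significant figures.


cycle_time = 2 * 534.1430 / 3.1550 / 3600 = 0.0940558 hr
life = 121016 * 0.0940558 = 11380 hours


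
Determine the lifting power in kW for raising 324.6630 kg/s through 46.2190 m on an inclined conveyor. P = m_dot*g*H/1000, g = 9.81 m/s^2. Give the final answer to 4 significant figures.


P = 324.6630 * 9.81 * 46.2190 / 1000
P = 147.2 kW


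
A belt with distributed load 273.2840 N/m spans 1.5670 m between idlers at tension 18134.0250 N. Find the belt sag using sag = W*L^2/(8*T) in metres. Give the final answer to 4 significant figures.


sag = 273.2840 * 1.5670^2 / (8 * 18134.0250)
sag = 0.004626 m


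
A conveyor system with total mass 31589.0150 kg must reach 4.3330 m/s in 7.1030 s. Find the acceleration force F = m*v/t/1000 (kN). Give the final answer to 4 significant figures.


F = 31589.0150 * 4.3330 / 7.1030 / 1000
F = 19.27 kN


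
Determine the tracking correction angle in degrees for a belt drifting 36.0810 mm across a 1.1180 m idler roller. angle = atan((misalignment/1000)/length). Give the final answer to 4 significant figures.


misalign_m = 36.0810 / 1000 = 0.036081 m
angle = atan(0.036081 / 1.1180)
angle = 1.848 deg


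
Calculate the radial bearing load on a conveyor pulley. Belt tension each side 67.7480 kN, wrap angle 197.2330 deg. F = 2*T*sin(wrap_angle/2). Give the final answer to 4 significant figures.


F = 2 * 67.7480 * sin(197.2330/2 deg)
F = 134.0 kN


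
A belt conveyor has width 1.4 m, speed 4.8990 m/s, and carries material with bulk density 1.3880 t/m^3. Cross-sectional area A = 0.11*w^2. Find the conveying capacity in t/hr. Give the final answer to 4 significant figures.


A = 0.11 * 1.4^2 = 0.2156 m^2
C = 0.2156 * 4.8990 * 1.3880 * 3600
C = 5278 t/hr


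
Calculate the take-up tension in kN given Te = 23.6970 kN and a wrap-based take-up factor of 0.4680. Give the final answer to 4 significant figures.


T_tu = 23.6970 * 0.4680
T_tu = 11.09 kN


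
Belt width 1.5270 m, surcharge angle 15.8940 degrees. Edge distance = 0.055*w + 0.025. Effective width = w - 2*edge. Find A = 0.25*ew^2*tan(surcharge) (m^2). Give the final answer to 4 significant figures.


edge = 0.055*1.5270 + 0.025 = 0.108985 m
ew = 1.5270 - 2*0.108985 = 1.30903 m
A = 0.25 * 1.30903^2 * tan(15.8940 deg)
A = 0.1220 m^2


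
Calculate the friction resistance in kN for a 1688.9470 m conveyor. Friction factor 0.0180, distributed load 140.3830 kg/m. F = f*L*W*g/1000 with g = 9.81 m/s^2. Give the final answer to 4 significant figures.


F = 0.0180 * 1688.9470 * 140.3830 * 9.81 / 1000
F = 41.87 kN


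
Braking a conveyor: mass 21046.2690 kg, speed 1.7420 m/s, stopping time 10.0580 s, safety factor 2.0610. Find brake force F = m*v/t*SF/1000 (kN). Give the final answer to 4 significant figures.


F = 21046.2690 * 1.7420 / 10.0580 * 2.0610 / 1000
F = 7.513 kN


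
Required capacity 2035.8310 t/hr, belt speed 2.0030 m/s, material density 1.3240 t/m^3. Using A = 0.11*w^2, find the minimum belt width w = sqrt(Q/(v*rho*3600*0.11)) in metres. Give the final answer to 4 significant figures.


A_req = 2035.8310 / (2.0030 * 1.3240 * 3600) = 0.213241 m^2
w = sqrt(0.213241 / 0.11)
w = 1.392 m


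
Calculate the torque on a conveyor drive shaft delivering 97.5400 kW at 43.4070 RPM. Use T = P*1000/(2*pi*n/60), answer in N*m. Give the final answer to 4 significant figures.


omega = 2*pi*43.4070/60 = 4.54557 rad/s
T = 97.5400*1000 / 4.54557
T = 21460 N*m


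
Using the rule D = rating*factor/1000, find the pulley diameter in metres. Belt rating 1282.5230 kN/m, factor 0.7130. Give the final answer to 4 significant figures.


D = 1282.5230 * 0.7130 / 1000
D = 0.9144 m


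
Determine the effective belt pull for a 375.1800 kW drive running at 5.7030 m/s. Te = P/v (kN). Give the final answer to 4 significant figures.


Te = P / v = 375.1800 / 5.7030
Te = 65.79 kN


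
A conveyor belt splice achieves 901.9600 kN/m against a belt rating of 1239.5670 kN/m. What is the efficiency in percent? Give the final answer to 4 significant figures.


Eff = 901.9600 / 1239.5670 * 100
Eff = 72.76 %


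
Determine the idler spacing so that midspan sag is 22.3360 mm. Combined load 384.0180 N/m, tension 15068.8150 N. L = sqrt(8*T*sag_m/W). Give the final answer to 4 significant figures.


sag = 22.3360/1000 = 0.022336 m
L = sqrt(8 * 15068.8150 * 0.022336 / 384.0180)
L = 2.648 m


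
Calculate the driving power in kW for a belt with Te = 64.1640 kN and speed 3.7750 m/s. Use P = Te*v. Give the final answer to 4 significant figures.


P = Te * v = 64.1640 * 3.7750
P = 242.2 kW


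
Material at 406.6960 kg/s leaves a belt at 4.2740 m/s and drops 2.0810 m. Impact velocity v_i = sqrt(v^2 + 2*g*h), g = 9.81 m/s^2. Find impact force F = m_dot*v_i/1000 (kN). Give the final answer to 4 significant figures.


v_i = sqrt(4.2740^2 + 2*9.81*2.0810) = 7.68741 m/s
F = 406.6960 * 7.68741 / 1000
F = 3.126 kN


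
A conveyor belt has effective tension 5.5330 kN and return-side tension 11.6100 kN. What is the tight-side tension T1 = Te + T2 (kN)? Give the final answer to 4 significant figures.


T1 = Te + T2 = 5.5330 + 11.6100
T1 = 17.14 kN


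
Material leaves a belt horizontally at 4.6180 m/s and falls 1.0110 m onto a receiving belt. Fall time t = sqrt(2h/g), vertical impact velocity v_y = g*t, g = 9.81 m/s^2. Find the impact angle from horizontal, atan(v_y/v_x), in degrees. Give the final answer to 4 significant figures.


t = sqrt(2*1.0110/9.81) = 0.454 s
v_y = 9.81 * 0.454 = 4.45374 m/s
angle = atan(4.45374 / 4.6180) = 43.96 deg


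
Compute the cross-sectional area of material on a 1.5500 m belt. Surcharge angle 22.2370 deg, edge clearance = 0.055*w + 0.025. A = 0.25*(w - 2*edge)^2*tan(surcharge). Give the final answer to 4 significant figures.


edge = 0.055*1.5500 + 0.025 = 0.11025 m
ew = 1.5500 - 2*0.11025 = 1.3295 m
A = 0.25 * 1.3295^2 * tan(22.2370 deg)
A = 0.1807 m^2


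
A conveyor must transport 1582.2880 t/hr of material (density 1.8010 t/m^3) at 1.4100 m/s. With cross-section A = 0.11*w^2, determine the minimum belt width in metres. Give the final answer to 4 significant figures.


A_req = 1582.2880 / (1.4100 * 1.8010 * 3600) = 0.173081 m^2
w = sqrt(0.173081 / 0.11)
w = 1.254 m


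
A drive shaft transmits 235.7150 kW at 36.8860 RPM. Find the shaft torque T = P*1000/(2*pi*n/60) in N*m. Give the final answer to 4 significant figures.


omega = 2*pi*36.8860/60 = 3.86269 rad/s
T = 235.7150*1000 / 3.86269
T = 61020 N*m


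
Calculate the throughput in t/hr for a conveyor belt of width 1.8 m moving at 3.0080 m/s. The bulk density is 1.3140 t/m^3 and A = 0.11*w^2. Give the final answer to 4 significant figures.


A = 0.11 * 1.8^2 = 0.3564 m^2
C = 0.3564 * 3.0080 * 1.3140 * 3600
C = 5071 t/hr


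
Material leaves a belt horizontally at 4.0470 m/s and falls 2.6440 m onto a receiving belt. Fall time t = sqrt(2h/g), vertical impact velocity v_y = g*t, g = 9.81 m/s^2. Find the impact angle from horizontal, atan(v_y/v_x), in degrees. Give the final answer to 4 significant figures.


t = sqrt(2*2.6440/9.81) = 0.734195 s
v_y = 9.81 * 0.734195 = 7.20245 m/s
angle = atan(7.20245 / 4.0470) = 60.67 deg


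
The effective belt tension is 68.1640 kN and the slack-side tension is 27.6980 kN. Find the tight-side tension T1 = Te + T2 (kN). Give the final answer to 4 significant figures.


T1 = Te + T2 = 68.1640 + 27.6980
T1 = 95.86 kN


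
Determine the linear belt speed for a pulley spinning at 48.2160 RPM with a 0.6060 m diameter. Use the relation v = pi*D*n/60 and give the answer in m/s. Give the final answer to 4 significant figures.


v = pi * 0.6060 * 48.2160 / 60
v = 1.530 m/s


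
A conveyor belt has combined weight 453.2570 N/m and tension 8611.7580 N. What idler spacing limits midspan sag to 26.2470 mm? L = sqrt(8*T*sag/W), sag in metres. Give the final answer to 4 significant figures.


sag = 26.2470/1000 = 0.026247 m
L = sqrt(8 * 8611.7580 * 0.026247 / 453.2570)
L = 1.997 m


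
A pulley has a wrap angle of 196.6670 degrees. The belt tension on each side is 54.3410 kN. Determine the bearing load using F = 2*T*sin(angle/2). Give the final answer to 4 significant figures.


F = 2 * 54.3410 * sin(196.6670/2 deg)
F = 107.5 kN


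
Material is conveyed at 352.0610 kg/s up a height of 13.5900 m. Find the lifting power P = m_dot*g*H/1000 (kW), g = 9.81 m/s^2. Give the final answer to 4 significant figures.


P = 352.0610 * 9.81 * 13.5900 / 1000
P = 46.94 kW


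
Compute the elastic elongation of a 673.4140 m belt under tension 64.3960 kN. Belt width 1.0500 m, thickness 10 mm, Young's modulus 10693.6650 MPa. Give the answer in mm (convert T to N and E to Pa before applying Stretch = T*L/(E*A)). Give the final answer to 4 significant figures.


A = 1.0500 * 0.01 = 0.01050 m^2
Stretch = 64.3960*1000 * 673.4140 / (10693.6650e6 * 0.01050) * 1000
Stretch = 386.2 mm


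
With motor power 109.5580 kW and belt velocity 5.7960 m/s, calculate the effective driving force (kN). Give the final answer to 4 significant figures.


Te = P / v = 109.5580 / 5.7960
Te = 18.90 kN


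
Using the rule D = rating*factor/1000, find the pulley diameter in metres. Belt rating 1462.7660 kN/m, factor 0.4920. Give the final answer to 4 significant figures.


D = 1462.7660 * 0.4920 / 1000
D = 0.7197 m
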